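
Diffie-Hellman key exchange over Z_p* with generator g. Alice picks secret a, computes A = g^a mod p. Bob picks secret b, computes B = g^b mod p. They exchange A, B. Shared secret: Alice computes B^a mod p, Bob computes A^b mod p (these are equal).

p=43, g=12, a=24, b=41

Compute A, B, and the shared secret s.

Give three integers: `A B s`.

Answer: 35 18 16

Derivation:
A = 12^24 mod 43  (bits of 24 = 11000)
  bit 0 = 1: r = r^2 * 12 mod 43 = 1^2 * 12 = 1*12 = 12
  bit 1 = 1: r = r^2 * 12 mod 43 = 12^2 * 12 = 15*12 = 8
  bit 2 = 0: r = r^2 mod 43 = 8^2 = 21
  bit 3 = 0: r = r^2 mod 43 = 21^2 = 11
  bit 4 = 0: r = r^2 mod 43 = 11^2 = 35
  -> A = 35
B = 12^41 mod 43  (bits of 41 = 101001)
  bit 0 = 1: r = r^2 * 12 mod 43 = 1^2 * 12 = 1*12 = 12
  bit 1 = 0: r = r^2 mod 43 = 12^2 = 15
  bit 2 = 1: r = r^2 * 12 mod 43 = 15^2 * 12 = 10*12 = 34
  bit 3 = 0: r = r^2 mod 43 = 34^2 = 38
  bit 4 = 0: r = r^2 mod 43 = 38^2 = 25
  bit 5 = 1: r = r^2 * 12 mod 43 = 25^2 * 12 = 23*12 = 18
  -> B = 18
s = B^a = 18^24 mod 43  (bits of 24 = 11000)
  bit 0 = 1: r = r^2 * 18 mod 43 = 1^2 * 18 = 1*18 = 18
  bit 1 = 1: r = r^2 * 18 mod 43 = 18^2 * 18 = 23*18 = 27
  bit 2 = 0: r = r^2 mod 43 = 27^2 = 41
  bit 3 = 0: r = r^2 mod 43 = 41^2 = 4
  bit 4 = 0: r = r^2 mod 43 = 4^2 = 16
  -> s = B^a = 16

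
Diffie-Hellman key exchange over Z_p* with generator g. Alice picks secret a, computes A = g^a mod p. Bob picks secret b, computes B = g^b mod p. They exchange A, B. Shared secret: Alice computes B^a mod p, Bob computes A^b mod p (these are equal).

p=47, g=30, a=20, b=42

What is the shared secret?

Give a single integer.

A = 30^20 mod 47  (bits of 20 = 10100)
  bit 0 = 1: r = r^2 * 30 mod 47 = 1^2 * 30 = 1*30 = 30
  bit 1 = 0: r = r^2 mod 47 = 30^2 = 7
  bit 2 = 1: r = r^2 * 30 mod 47 = 7^2 * 30 = 2*30 = 13
  bit 3 = 0: r = r^2 mod 47 = 13^2 = 28
  bit 4 = 0: r = r^2 mod 47 = 28^2 = 32
  -> A = 32
B = 30^42 mod 47  (bits of 42 = 101010)
  bit 0 = 1: r = r^2 * 30 mod 47 = 1^2 * 30 = 1*30 = 30
  bit 1 = 0: r = r^2 mod 47 = 30^2 = 7
  bit 2 = 1: r = r^2 * 30 mod 47 = 7^2 * 30 = 2*30 = 13
  bit 3 = 0: r = r^2 mod 47 = 13^2 = 28
  bit 4 = 1: r = r^2 * 30 mod 47 = 28^2 * 30 = 32*30 = 20
  bit 5 = 0: r = r^2 mod 47 = 20^2 = 24
  -> B = 24
s = B^a = 24^20 mod 47  (bits of 20 = 10100)
  bit 0 = 1: r = r^2 * 24 mod 47 = 1^2 * 24 = 1*24 = 24
  bit 1 = 0: r = r^2 mod 47 = 24^2 = 12
  bit 2 = 1: r = r^2 * 24 mod 47 = 12^2 * 24 = 3*24 = 25
  bit 3 = 0: r = r^2 mod 47 = 25^2 = 14
  bit 4 = 0: r = r^2 mod 47 = 14^2 = 8
  -> s = B^a = 8

Answer: 8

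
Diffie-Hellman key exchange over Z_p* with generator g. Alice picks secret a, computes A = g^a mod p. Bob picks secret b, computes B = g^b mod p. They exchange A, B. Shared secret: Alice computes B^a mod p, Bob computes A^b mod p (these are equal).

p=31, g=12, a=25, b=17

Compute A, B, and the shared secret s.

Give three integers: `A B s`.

Answer: 6 11 26

Derivation:
A = 12^25 mod 31  (bits of 25 = 11001)
  bit 0 = 1: r = r^2 * 12 mod 31 = 1^2 * 12 = 1*12 = 12
  bit 1 = 1: r = r^2 * 12 mod 31 = 12^2 * 12 = 20*12 = 23
  bit 2 = 0: r = r^2 mod 31 = 23^2 = 2
  bit 3 = 0: r = r^2 mod 31 = 2^2 = 4
  bit 4 = 1: r = r^2 * 12 mod 31 = 4^2 * 12 = 16*12 = 6
  -> A = 6
B = 12^17 mod 31  (bits of 17 = 10001)
  bit 0 = 1: r = r^2 * 12 mod 31 = 1^2 * 12 = 1*12 = 12
  bit 1 = 0: r = r^2 mod 31 = 12^2 = 20
  bit 2 = 0: r = r^2 mod 31 = 20^2 = 28
  bit 3 = 0: r = r^2 mod 31 = 28^2 = 9
  bit 4 = 1: r = r^2 * 12 mod 31 = 9^2 * 12 = 19*12 = 11
  -> B = 11
s = B^a = 11^25 mod 31  (bits of 25 = 11001)
  bit 0 = 1: r = r^2 * 11 mod 31 = 1^2 * 11 = 1*11 = 11
  bit 1 = 1: r = r^2 * 11 mod 31 = 11^2 * 11 = 28*11 = 29
  bit 2 = 0: r = r^2 mod 31 = 29^2 = 4
  bit 3 = 0: r = r^2 mod 31 = 4^2 = 16
  bit 4 = 1: r = r^2 * 11 mod 31 = 16^2 * 11 = 8*11 = 26
  -> s = B^a = 26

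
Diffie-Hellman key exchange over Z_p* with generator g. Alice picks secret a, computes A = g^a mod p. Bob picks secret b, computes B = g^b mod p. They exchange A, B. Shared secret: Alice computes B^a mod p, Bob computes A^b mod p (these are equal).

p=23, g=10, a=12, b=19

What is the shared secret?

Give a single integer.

A = 10^12 mod 23  (bits of 12 = 1100)
  bit 0 = 1: r = r^2 * 10 mod 23 = 1^2 * 10 = 1*10 = 10
  bit 1 = 1: r = r^2 * 10 mod 23 = 10^2 * 10 = 8*10 = 11
  bit 2 = 0: r = r^2 mod 23 = 11^2 = 6
  bit 3 = 0: r = r^2 mod 23 = 6^2 = 13
  -> A = 13
B = 10^19 mod 23  (bits of 19 = 10011)
  bit 0 = 1: r = r^2 * 10 mod 23 = 1^2 * 10 = 1*10 = 10
  bit 1 = 0: r = r^2 mod 23 = 10^2 = 8
  bit 2 = 0: r = r^2 mod 23 = 8^2 = 18
  bit 3 = 1: r = r^2 * 10 mod 23 = 18^2 * 10 = 2*10 = 20
  bit 4 = 1: r = r^2 * 10 mod 23 = 20^2 * 10 = 9*10 = 21
  -> B = 21
s = B^a = 21^12 mod 23  (bits of 12 = 1100)
  bit 0 = 1: r = r^2 * 21 mod 23 = 1^2 * 21 = 1*21 = 21
  bit 1 = 1: r = r^2 * 21 mod 23 = 21^2 * 21 = 4*21 = 15
  bit 2 = 0: r = r^2 mod 23 = 15^2 = 18
  bit 3 = 0: r = r^2 mod 23 = 18^2 = 2
  -> s = B^a = 2

Answer: 2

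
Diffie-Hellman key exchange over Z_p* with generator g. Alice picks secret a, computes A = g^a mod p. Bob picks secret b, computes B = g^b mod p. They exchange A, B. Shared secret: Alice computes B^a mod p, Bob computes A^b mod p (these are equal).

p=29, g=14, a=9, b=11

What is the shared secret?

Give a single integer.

A = 14^9 mod 29  (bits of 9 = 1001)
  bit 0 = 1: r = r^2 * 14 mod 29 = 1^2 * 14 = 1*14 = 14
  bit 1 = 0: r = r^2 mod 29 = 14^2 = 22
  bit 2 = 0: r = r^2 mod 29 = 22^2 = 20
  bit 3 = 1: r = r^2 * 14 mod 29 = 20^2 * 14 = 23*14 = 3
  -> A = 3
B = 14^11 mod 29  (bits of 11 = 1011)
  bit 0 = 1: r = r^2 * 14 mod 29 = 1^2 * 14 = 1*14 = 14
  bit 1 = 0: r = r^2 mod 29 = 14^2 = 22
  bit 2 = 1: r = r^2 * 14 mod 29 = 22^2 * 14 = 20*14 = 19
  bit 3 = 1: r = r^2 * 14 mod 29 = 19^2 * 14 = 13*14 = 8
  -> B = 8
s = B^a = 8^9 mod 29  (bits of 9 = 1001)
  bit 0 = 1: r = r^2 * 8 mod 29 = 1^2 * 8 = 1*8 = 8
  bit 1 = 0: r = r^2 mod 29 = 8^2 = 6
  bit 2 = 0: r = r^2 mod 29 = 6^2 = 7
  bit 3 = 1: r = r^2 * 8 mod 29 = 7^2 * 8 = 20*8 = 15
  -> s = B^a = 15

Answer: 15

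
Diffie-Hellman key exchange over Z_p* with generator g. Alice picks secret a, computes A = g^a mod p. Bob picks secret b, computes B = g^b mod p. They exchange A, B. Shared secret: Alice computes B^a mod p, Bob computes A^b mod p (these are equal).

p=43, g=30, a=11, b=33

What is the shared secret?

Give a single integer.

A = 30^11 mod 43  (bits of 11 = 1011)
  bit 0 = 1: r = r^2 * 30 mod 43 = 1^2 * 30 = 1*30 = 30
  bit 1 = 0: r = r^2 mod 43 = 30^2 = 40
  bit 2 = 1: r = r^2 * 30 mod 43 = 40^2 * 30 = 9*30 = 12
  bit 3 = 1: r = r^2 * 30 mod 43 = 12^2 * 30 = 15*30 = 20
  -> A = 20
B = 30^33 mod 43  (bits of 33 = 100001)
  bit 0 = 1: r = r^2 * 30 mod 43 = 1^2 * 30 = 1*30 = 30
  bit 1 = 0: r = r^2 mod 43 = 30^2 = 40
  bit 2 = 0: r = r^2 mod 43 = 40^2 = 9
  bit 3 = 0: r = r^2 mod 43 = 9^2 = 38
  bit 4 = 0: r = r^2 mod 43 = 38^2 = 25
  bit 5 = 1: r = r^2 * 30 mod 43 = 25^2 * 30 = 23*30 = 2
  -> B = 2
s = B^a = 2^11 mod 43  (bits of 11 = 1011)
  bit 0 = 1: r = r^2 * 2 mod 43 = 1^2 * 2 = 1*2 = 2
  bit 1 = 0: r = r^2 mod 43 = 2^2 = 4
  bit 2 = 1: r = r^2 * 2 mod 43 = 4^2 * 2 = 16*2 = 32
  bit 3 = 1: r = r^2 * 2 mod 43 = 32^2 * 2 = 35*2 = 27
  -> s = B^a = 27

Answer: 27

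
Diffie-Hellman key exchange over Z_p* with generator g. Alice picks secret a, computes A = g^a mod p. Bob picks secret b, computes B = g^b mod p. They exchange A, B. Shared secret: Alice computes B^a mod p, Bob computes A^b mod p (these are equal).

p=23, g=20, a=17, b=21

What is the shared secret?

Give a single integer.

Answer: 10

Derivation:
A = 20^17 mod 23  (bits of 17 = 10001)
  bit 0 = 1: r = r^2 * 20 mod 23 = 1^2 * 20 = 1*20 = 20
  bit 1 = 0: r = r^2 mod 23 = 20^2 = 9
  bit 2 = 0: r = r^2 mod 23 = 9^2 = 12
  bit 3 = 0: r = r^2 mod 23 = 12^2 = 6
  bit 4 = 1: r = r^2 * 20 mod 23 = 6^2 * 20 = 13*20 = 7
  -> A = 7
B = 20^21 mod 23  (bits of 21 = 10101)
  bit 0 = 1: r = r^2 * 20 mod 23 = 1^2 * 20 = 1*20 = 20
  bit 1 = 0: r = r^2 mod 23 = 20^2 = 9
  bit 2 = 1: r = r^2 * 20 mod 23 = 9^2 * 20 = 12*20 = 10
  bit 3 = 0: r = r^2 mod 23 = 10^2 = 8
  bit 4 = 1: r = r^2 * 20 mod 23 = 8^2 * 20 = 18*20 = 15
  -> B = 15
s = B^a = 15^17 mod 23  (bits of 17 = 10001)
  bit 0 = 1: r = r^2 * 15 mod 23 = 1^2 * 15 = 1*15 = 15
  bit 1 = 0: r = r^2 mod 23 = 15^2 = 18
  bit 2 = 0: r = r^2 mod 23 = 18^2 = 2
  bit 3 = 0: r = r^2 mod 23 = 2^2 = 4
  bit 4 = 1: r = r^2 * 15 mod 23 = 4^2 * 15 = 16*15 = 10
  -> s = B^a = 10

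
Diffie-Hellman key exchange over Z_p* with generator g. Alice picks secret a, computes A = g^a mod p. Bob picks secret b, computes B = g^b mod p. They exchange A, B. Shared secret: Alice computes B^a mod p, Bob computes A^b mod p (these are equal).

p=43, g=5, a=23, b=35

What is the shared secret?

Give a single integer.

A = 5^23 mod 43  (bits of 23 = 10111)
  bit 0 = 1: r = r^2 * 5 mod 43 = 1^2 * 5 = 1*5 = 5
  bit 1 = 0: r = r^2 mod 43 = 5^2 = 25
  bit 2 = 1: r = r^2 * 5 mod 43 = 25^2 * 5 = 23*5 = 29
  bit 3 = 1: r = r^2 * 5 mod 43 = 29^2 * 5 = 24*5 = 34
  bit 4 = 1: r = r^2 * 5 mod 43 = 34^2 * 5 = 38*5 = 18
  -> A = 18
B = 5^35 mod 43  (bits of 35 = 100011)
  bit 0 = 1: r = r^2 * 5 mod 43 = 1^2 * 5 = 1*5 = 5
  bit 1 = 0: r = r^2 mod 43 = 5^2 = 25
  bit 2 = 0: r = r^2 mod 43 = 25^2 = 23
  bit 3 = 0: r = r^2 mod 43 = 23^2 = 13
  bit 4 = 1: r = r^2 * 5 mod 43 = 13^2 * 5 = 40*5 = 28
  bit 5 = 1: r = r^2 * 5 mod 43 = 28^2 * 5 = 10*5 = 7
  -> B = 7
s = B^a = 7^23 mod 43  (bits of 23 = 10111)
  bit 0 = 1: r = r^2 * 7 mod 43 = 1^2 * 7 = 1*7 = 7
  bit 1 = 0: r = r^2 mod 43 = 7^2 = 6
  bit 2 = 1: r = r^2 * 7 mod 43 = 6^2 * 7 = 36*7 = 37
  bit 3 = 1: r = r^2 * 7 mod 43 = 37^2 * 7 = 36*7 = 37
  bit 4 = 1: r = r^2 * 7 mod 43 = 37^2 * 7 = 36*7 = 37
  -> s = B^a = 37

Answer: 37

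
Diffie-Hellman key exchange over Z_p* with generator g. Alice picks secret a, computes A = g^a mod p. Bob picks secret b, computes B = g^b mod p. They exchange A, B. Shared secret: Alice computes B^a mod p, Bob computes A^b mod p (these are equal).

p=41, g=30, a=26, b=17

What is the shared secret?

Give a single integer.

Answer: 39

Derivation:
A = 30^26 mod 41  (bits of 26 = 11010)
  bit 0 = 1: r = r^2 * 30 mod 41 = 1^2 * 30 = 1*30 = 30
  bit 1 = 1: r = r^2 * 30 mod 41 = 30^2 * 30 = 39*30 = 22
  bit 2 = 0: r = r^2 mod 41 = 22^2 = 33
  bit 3 = 1: r = r^2 * 30 mod 41 = 33^2 * 30 = 23*30 = 34
  bit 4 = 0: r = r^2 mod 41 = 34^2 = 8
  -> A = 8
B = 30^17 mod 41  (bits of 17 = 10001)
  bit 0 = 1: r = r^2 * 30 mod 41 = 1^2 * 30 = 1*30 = 30
  bit 1 = 0: r = r^2 mod 41 = 30^2 = 39
  bit 2 = 0: r = r^2 mod 41 = 39^2 = 4
  bit 3 = 0: r = r^2 mod 41 = 4^2 = 16
  bit 4 = 1: r = r^2 * 30 mod 41 = 16^2 * 30 = 10*30 = 13
  -> B = 13
s = B^a = 13^26 mod 41  (bits of 26 = 11010)
  bit 0 = 1: r = r^2 * 13 mod 41 = 1^2 * 13 = 1*13 = 13
  bit 1 = 1: r = r^2 * 13 mod 41 = 13^2 * 13 = 5*13 = 24
  bit 2 = 0: r = r^2 mod 41 = 24^2 = 2
  bit 3 = 1: r = r^2 * 13 mod 41 = 2^2 * 13 = 4*13 = 11
  bit 4 = 0: r = r^2 mod 41 = 11^2 = 39
  -> s = B^a = 39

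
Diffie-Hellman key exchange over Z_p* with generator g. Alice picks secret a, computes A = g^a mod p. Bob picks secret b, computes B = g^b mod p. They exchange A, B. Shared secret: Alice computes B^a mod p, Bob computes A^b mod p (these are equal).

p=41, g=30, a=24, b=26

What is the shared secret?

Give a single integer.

A = 30^24 mod 41  (bits of 24 = 11000)
  bit 0 = 1: r = r^2 * 30 mod 41 = 1^2 * 30 = 1*30 = 30
  bit 1 = 1: r = r^2 * 30 mod 41 = 30^2 * 30 = 39*30 = 22
  bit 2 = 0: r = r^2 mod 41 = 22^2 = 33
  bit 3 = 0: r = r^2 mod 41 = 33^2 = 23
  bit 4 = 0: r = r^2 mod 41 = 23^2 = 37
  -> A = 37
B = 30^26 mod 41  (bits of 26 = 11010)
  bit 0 = 1: r = r^2 * 30 mod 41 = 1^2 * 30 = 1*30 = 30
  bit 1 = 1: r = r^2 * 30 mod 41 = 30^2 * 30 = 39*30 = 22
  bit 2 = 0: r = r^2 mod 41 = 22^2 = 33
  bit 3 = 1: r = r^2 * 30 mod 41 = 33^2 * 30 = 23*30 = 34
  bit 4 = 0: r = r^2 mod 41 = 34^2 = 8
  -> B = 8
s = B^a = 8^24 mod 41  (bits of 24 = 11000)
  bit 0 = 1: r = r^2 * 8 mod 41 = 1^2 * 8 = 1*8 = 8
  bit 1 = 1: r = r^2 * 8 mod 41 = 8^2 * 8 = 23*8 = 20
  bit 2 = 0: r = r^2 mod 41 = 20^2 = 31
  bit 3 = 0: r = r^2 mod 41 = 31^2 = 18
  bit 4 = 0: r = r^2 mod 41 = 18^2 = 37
  -> s = B^a = 37

Answer: 37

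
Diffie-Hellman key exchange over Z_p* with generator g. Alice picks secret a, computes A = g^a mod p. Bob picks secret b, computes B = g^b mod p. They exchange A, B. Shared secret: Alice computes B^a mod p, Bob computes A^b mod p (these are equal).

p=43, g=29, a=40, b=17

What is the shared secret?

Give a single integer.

Answer: 31

Derivation:
A = 29^40 mod 43  (bits of 40 = 101000)
  bit 0 = 1: r = r^2 * 29 mod 43 = 1^2 * 29 = 1*29 = 29
  bit 1 = 0: r = r^2 mod 43 = 29^2 = 24
  bit 2 = 1: r = r^2 * 29 mod 43 = 24^2 * 29 = 17*29 = 20
  bit 3 = 0: r = r^2 mod 43 = 20^2 = 13
  bit 4 = 0: r = r^2 mod 43 = 13^2 = 40
  bit 5 = 0: r = r^2 mod 43 = 40^2 = 9
  -> A = 9
B = 29^17 mod 43  (bits of 17 = 10001)
  bit 0 = 1: r = r^2 * 29 mod 43 = 1^2 * 29 = 1*29 = 29
  bit 1 = 0: r = r^2 mod 43 = 29^2 = 24
  bit 2 = 0: r = r^2 mod 43 = 24^2 = 17
  bit 3 = 0: r = r^2 mod 43 = 17^2 = 31
  bit 4 = 1: r = r^2 * 29 mod 43 = 31^2 * 29 = 15*29 = 5
  -> B = 5
s = B^a = 5^40 mod 43  (bits of 40 = 101000)
  bit 0 = 1: r = r^2 * 5 mod 43 = 1^2 * 5 = 1*5 = 5
  bit 1 = 0: r = r^2 mod 43 = 5^2 = 25
  bit 2 = 1: r = r^2 * 5 mod 43 = 25^2 * 5 = 23*5 = 29
  bit 3 = 0: r = r^2 mod 43 = 29^2 = 24
  bit 4 = 0: r = r^2 mod 43 = 24^2 = 17
  bit 5 = 0: r = r^2 mod 43 = 17^2 = 31
  -> s = B^a = 31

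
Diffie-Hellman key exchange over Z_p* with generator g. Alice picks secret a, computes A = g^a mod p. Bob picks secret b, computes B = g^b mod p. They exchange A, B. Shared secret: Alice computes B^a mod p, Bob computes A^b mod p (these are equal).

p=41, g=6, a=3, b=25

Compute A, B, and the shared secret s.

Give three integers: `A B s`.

A = 6^3 mod 41  (bits of 3 = 11)
  bit 0 = 1: r = r^2 * 6 mod 41 = 1^2 * 6 = 1*6 = 6
  bit 1 = 1: r = r^2 * 6 mod 41 = 6^2 * 6 = 36*6 = 11
  -> A = 11
B = 6^25 mod 41  (bits of 25 = 11001)
  bit 0 = 1: r = r^2 * 6 mod 41 = 1^2 * 6 = 1*6 = 6
  bit 1 = 1: r = r^2 * 6 mod 41 = 6^2 * 6 = 36*6 = 11
  bit 2 = 0: r = r^2 mod 41 = 11^2 = 39
  bit 3 = 0: r = r^2 mod 41 = 39^2 = 4
  bit 4 = 1: r = r^2 * 6 mod 41 = 4^2 * 6 = 16*6 = 14
  -> B = 14
s = B^a = 14^3 mod 41  (bits of 3 = 11)
  bit 0 = 1: r = r^2 * 14 mod 41 = 1^2 * 14 = 1*14 = 14
  bit 1 = 1: r = r^2 * 14 mod 41 = 14^2 * 14 = 32*14 = 38
  -> s = B^a = 38

Answer: 11 14 38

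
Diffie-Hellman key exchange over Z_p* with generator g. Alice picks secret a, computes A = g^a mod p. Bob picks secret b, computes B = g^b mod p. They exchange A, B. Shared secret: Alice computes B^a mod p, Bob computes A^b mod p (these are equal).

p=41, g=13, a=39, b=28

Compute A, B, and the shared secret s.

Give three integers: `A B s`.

A = 13^39 mod 41  (bits of 39 = 100111)
  bit 0 = 1: r = r^2 * 13 mod 41 = 1^2 * 13 = 1*13 = 13
  bit 1 = 0: r = r^2 mod 41 = 13^2 = 5
  bit 2 = 0: r = r^2 mod 41 = 5^2 = 25
  bit 3 = 1: r = r^2 * 13 mod 41 = 25^2 * 13 = 10*13 = 7
  bit 4 = 1: r = r^2 * 13 mod 41 = 7^2 * 13 = 8*13 = 22
  bit 5 = 1: r = r^2 * 13 mod 41 = 22^2 * 13 = 33*13 = 19
  -> A = 19
B = 13^28 mod 41  (bits of 28 = 11100)
  bit 0 = 1: r = r^2 * 13 mod 41 = 1^2 * 13 = 1*13 = 13
  bit 1 = 1: r = r^2 * 13 mod 41 = 13^2 * 13 = 5*13 = 24
  bit 2 = 1: r = r^2 * 13 mod 41 = 24^2 * 13 = 2*13 = 26
  bit 3 = 0: r = r^2 mod 41 = 26^2 = 20
  bit 4 = 0: r = r^2 mod 41 = 20^2 = 31
  -> B = 31
s = B^a = 31^39 mod 41  (bits of 39 = 100111)
  bit 0 = 1: r = r^2 * 31 mod 41 = 1^2 * 31 = 1*31 = 31
  bit 1 = 0: r = r^2 mod 41 = 31^2 = 18
  bit 2 = 0: r = r^2 mod 41 = 18^2 = 37
  bit 3 = 1: r = r^2 * 31 mod 41 = 37^2 * 31 = 16*31 = 4
  bit 4 = 1: r = r^2 * 31 mod 41 = 4^2 * 31 = 16*31 = 4
  bit 5 = 1: r = r^2 * 31 mod 41 = 4^2 * 31 = 16*31 = 4
  -> s = B^a = 4

Answer: 19 31 4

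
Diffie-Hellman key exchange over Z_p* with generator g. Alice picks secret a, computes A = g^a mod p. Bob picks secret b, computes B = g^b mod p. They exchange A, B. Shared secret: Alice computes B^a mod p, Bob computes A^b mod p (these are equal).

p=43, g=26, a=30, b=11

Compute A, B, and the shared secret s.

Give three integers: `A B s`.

A = 26^30 mod 43  (bits of 30 = 11110)
  bit 0 = 1: r = r^2 * 26 mod 43 = 1^2 * 26 = 1*26 = 26
  bit 1 = 1: r = r^2 * 26 mod 43 = 26^2 * 26 = 31*26 = 32
  bit 2 = 1: r = r^2 * 26 mod 43 = 32^2 * 26 = 35*26 = 7
  bit 3 = 1: r = r^2 * 26 mod 43 = 7^2 * 26 = 6*26 = 27
  bit 4 = 0: r = r^2 mod 43 = 27^2 = 41
  -> A = 41
B = 26^11 mod 43  (bits of 11 = 1011)
  bit 0 = 1: r = r^2 * 26 mod 43 = 1^2 * 26 = 1*26 = 26
  bit 1 = 0: r = r^2 mod 43 = 26^2 = 31
  bit 2 = 1: r = r^2 * 26 mod 43 = 31^2 * 26 = 15*26 = 3
  bit 3 = 1: r = r^2 * 26 mod 43 = 3^2 * 26 = 9*26 = 19
  -> B = 19
s = B^a = 19^30 mod 43  (bits of 30 = 11110)
  bit 0 = 1: r = r^2 * 19 mod 43 = 1^2 * 19 = 1*19 = 19
  bit 1 = 1: r = r^2 * 19 mod 43 = 19^2 * 19 = 17*19 = 22
  bit 2 = 1: r = r^2 * 19 mod 43 = 22^2 * 19 = 11*19 = 37
  bit 3 = 1: r = r^2 * 19 mod 43 = 37^2 * 19 = 36*19 = 39
  bit 4 = 0: r = r^2 mod 43 = 39^2 = 16
  -> s = B^a = 16

Answer: 41 19 16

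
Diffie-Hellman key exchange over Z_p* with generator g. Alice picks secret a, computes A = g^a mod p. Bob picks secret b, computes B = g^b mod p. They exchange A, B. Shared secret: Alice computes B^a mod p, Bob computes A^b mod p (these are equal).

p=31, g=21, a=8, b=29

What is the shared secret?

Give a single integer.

Answer: 20

Derivation:
A = 21^8 mod 31  (bits of 8 = 1000)
  bit 0 = 1: r = r^2 * 21 mod 31 = 1^2 * 21 = 1*21 = 21
  bit 1 = 0: r = r^2 mod 31 = 21^2 = 7
  bit 2 = 0: r = r^2 mod 31 = 7^2 = 18
  bit 3 = 0: r = r^2 mod 31 = 18^2 = 14
  -> A = 14
B = 21^29 mod 31  (bits of 29 = 11101)
  bit 0 = 1: r = r^2 * 21 mod 31 = 1^2 * 21 = 1*21 = 21
  bit 1 = 1: r = r^2 * 21 mod 31 = 21^2 * 21 = 7*21 = 23
  bit 2 = 1: r = r^2 * 21 mod 31 = 23^2 * 21 = 2*21 = 11
  bit 3 = 0: r = r^2 mod 31 = 11^2 = 28
  bit 4 = 1: r = r^2 * 21 mod 31 = 28^2 * 21 = 9*21 = 3
  -> B = 3
s = B^a = 3^8 mod 31  (bits of 8 = 1000)
  bit 0 = 1: r = r^2 * 3 mod 31 = 1^2 * 3 = 1*3 = 3
  bit 1 = 0: r = r^2 mod 31 = 3^2 = 9
  bit 2 = 0: r = r^2 mod 31 = 9^2 = 19
  bit 3 = 0: r = r^2 mod 31 = 19^2 = 20
  -> s = B^a = 20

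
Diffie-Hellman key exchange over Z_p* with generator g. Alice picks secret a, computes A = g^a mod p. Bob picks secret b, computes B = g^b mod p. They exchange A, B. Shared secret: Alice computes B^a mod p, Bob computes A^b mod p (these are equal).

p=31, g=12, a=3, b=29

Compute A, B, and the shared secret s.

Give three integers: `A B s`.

A = 12^3 mod 31  (bits of 3 = 11)
  bit 0 = 1: r = r^2 * 12 mod 31 = 1^2 * 12 = 1*12 = 12
  bit 1 = 1: r = r^2 * 12 mod 31 = 12^2 * 12 = 20*12 = 23
  -> A = 23
B = 12^29 mod 31  (bits of 29 = 11101)
  bit 0 = 1: r = r^2 * 12 mod 31 = 1^2 * 12 = 1*12 = 12
  bit 1 = 1: r = r^2 * 12 mod 31 = 12^2 * 12 = 20*12 = 23
  bit 2 = 1: r = r^2 * 12 mod 31 = 23^2 * 12 = 2*12 = 24
  bit 3 = 0: r = r^2 mod 31 = 24^2 = 18
  bit 4 = 1: r = r^2 * 12 mod 31 = 18^2 * 12 = 14*12 = 13
  -> B = 13
s = B^a = 13^3 mod 31  (bits of 3 = 11)
  bit 0 = 1: r = r^2 * 13 mod 31 = 1^2 * 13 = 1*13 = 13
  bit 1 = 1: r = r^2 * 13 mod 31 = 13^2 * 13 = 14*13 = 27
  -> s = B^a = 27

Answer: 23 13 27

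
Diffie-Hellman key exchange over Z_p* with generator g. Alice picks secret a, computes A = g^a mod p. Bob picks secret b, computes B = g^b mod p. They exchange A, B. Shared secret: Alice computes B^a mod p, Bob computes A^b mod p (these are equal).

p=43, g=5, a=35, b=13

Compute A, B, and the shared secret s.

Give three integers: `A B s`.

Answer: 7 33 7

Derivation:
A = 5^35 mod 43  (bits of 35 = 100011)
  bit 0 = 1: r = r^2 * 5 mod 43 = 1^2 * 5 = 1*5 = 5
  bit 1 = 0: r = r^2 mod 43 = 5^2 = 25
  bit 2 = 0: r = r^2 mod 43 = 25^2 = 23
  bit 3 = 0: r = r^2 mod 43 = 23^2 = 13
  bit 4 = 1: r = r^2 * 5 mod 43 = 13^2 * 5 = 40*5 = 28
  bit 5 = 1: r = r^2 * 5 mod 43 = 28^2 * 5 = 10*5 = 7
  -> A = 7
B = 5^13 mod 43  (bits of 13 = 1101)
  bit 0 = 1: r = r^2 * 5 mod 43 = 1^2 * 5 = 1*5 = 5
  bit 1 = 1: r = r^2 * 5 mod 43 = 5^2 * 5 = 25*5 = 39
  bit 2 = 0: r = r^2 mod 43 = 39^2 = 16
  bit 3 = 1: r = r^2 * 5 mod 43 = 16^2 * 5 = 41*5 = 33
  -> B = 33
s = B^a = 33^35 mod 43  (bits of 35 = 100011)
  bit 0 = 1: r = r^2 * 33 mod 43 = 1^2 * 33 = 1*33 = 33
  bit 1 = 0: r = r^2 mod 43 = 33^2 = 14
  bit 2 = 0: r = r^2 mod 43 = 14^2 = 24
  bit 3 = 0: r = r^2 mod 43 = 24^2 = 17
  bit 4 = 1: r = r^2 * 33 mod 43 = 17^2 * 33 = 31*33 = 34
  bit 5 = 1: r = r^2 * 33 mod 43 = 34^2 * 33 = 38*33 = 7
  -> s = B^a = 7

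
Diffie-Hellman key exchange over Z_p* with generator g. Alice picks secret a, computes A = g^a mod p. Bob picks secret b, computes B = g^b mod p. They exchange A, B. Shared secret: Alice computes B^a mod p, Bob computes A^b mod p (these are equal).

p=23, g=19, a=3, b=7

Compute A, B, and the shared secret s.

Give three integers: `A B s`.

A = 19^3 mod 23  (bits of 3 = 11)
  bit 0 = 1: r = r^2 * 19 mod 23 = 1^2 * 19 = 1*19 = 19
  bit 1 = 1: r = r^2 * 19 mod 23 = 19^2 * 19 = 16*19 = 5
  -> A = 5
B = 19^7 mod 23  (bits of 7 = 111)
  bit 0 = 1: r = r^2 * 19 mod 23 = 1^2 * 19 = 1*19 = 19
  bit 1 = 1: r = r^2 * 19 mod 23 = 19^2 * 19 = 16*19 = 5
  bit 2 = 1: r = r^2 * 19 mod 23 = 5^2 * 19 = 2*19 = 15
  -> B = 15
s = B^a = 15^3 mod 23  (bits of 3 = 11)
  bit 0 = 1: r = r^2 * 15 mod 23 = 1^2 * 15 = 1*15 = 15
  bit 1 = 1: r = r^2 * 15 mod 23 = 15^2 * 15 = 18*15 = 17
  -> s = B^a = 17

Answer: 5 15 17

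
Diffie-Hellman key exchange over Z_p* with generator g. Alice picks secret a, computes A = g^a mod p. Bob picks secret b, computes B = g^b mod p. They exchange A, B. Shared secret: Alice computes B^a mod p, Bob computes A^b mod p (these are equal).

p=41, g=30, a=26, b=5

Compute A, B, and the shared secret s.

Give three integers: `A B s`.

A = 30^26 mod 41  (bits of 26 = 11010)
  bit 0 = 1: r = r^2 * 30 mod 41 = 1^2 * 30 = 1*30 = 30
  bit 1 = 1: r = r^2 * 30 mod 41 = 30^2 * 30 = 39*30 = 22
  bit 2 = 0: r = r^2 mod 41 = 22^2 = 33
  bit 3 = 1: r = r^2 * 30 mod 41 = 33^2 * 30 = 23*30 = 34
  bit 4 = 0: r = r^2 mod 41 = 34^2 = 8
  -> A = 8
B = 30^5 mod 41  (bits of 5 = 101)
  bit 0 = 1: r = r^2 * 30 mod 41 = 1^2 * 30 = 1*30 = 30
  bit 1 = 0: r = r^2 mod 41 = 30^2 = 39
  bit 2 = 1: r = r^2 * 30 mod 41 = 39^2 * 30 = 4*30 = 38
  -> B = 38
s = B^a = 38^26 mod 41  (bits of 26 = 11010)
  bit 0 = 1: r = r^2 * 38 mod 41 = 1^2 * 38 = 1*38 = 38
  bit 1 = 1: r = r^2 * 38 mod 41 = 38^2 * 38 = 9*38 = 14
  bit 2 = 0: r = r^2 mod 41 = 14^2 = 32
  bit 3 = 1: r = r^2 * 38 mod 41 = 32^2 * 38 = 40*38 = 3
  bit 4 = 0: r = r^2 mod 41 = 3^2 = 9
  -> s = B^a = 9

Answer: 8 38 9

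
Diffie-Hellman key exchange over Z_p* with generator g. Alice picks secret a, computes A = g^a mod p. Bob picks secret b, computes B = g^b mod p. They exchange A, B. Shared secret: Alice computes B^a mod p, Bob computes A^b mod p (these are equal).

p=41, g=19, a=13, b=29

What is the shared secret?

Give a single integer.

Answer: 17

Derivation:
A = 19^13 mod 41  (bits of 13 = 1101)
  bit 0 = 1: r = r^2 * 19 mod 41 = 1^2 * 19 = 1*19 = 19
  bit 1 = 1: r = r^2 * 19 mod 41 = 19^2 * 19 = 33*19 = 12
  bit 2 = 0: r = r^2 mod 41 = 12^2 = 21
  bit 3 = 1: r = r^2 * 19 mod 41 = 21^2 * 19 = 31*19 = 15
  -> A = 15
B = 19^29 mod 41  (bits of 29 = 11101)
  bit 0 = 1: r = r^2 * 19 mod 41 = 1^2 * 19 = 1*19 = 19
  bit 1 = 1: r = r^2 * 19 mod 41 = 19^2 * 19 = 33*19 = 12
  bit 2 = 1: r = r^2 * 19 mod 41 = 12^2 * 19 = 21*19 = 30
  bit 3 = 0: r = r^2 mod 41 = 30^2 = 39
  bit 4 = 1: r = r^2 * 19 mod 41 = 39^2 * 19 = 4*19 = 35
  -> B = 35
s = B^a = 35^13 mod 41  (bits of 13 = 1101)
  bit 0 = 1: r = r^2 * 35 mod 41 = 1^2 * 35 = 1*35 = 35
  bit 1 = 1: r = r^2 * 35 mod 41 = 35^2 * 35 = 36*35 = 30
  bit 2 = 0: r = r^2 mod 41 = 30^2 = 39
  bit 3 = 1: r = r^2 * 35 mod 41 = 39^2 * 35 = 4*35 = 17
  -> s = B^a = 17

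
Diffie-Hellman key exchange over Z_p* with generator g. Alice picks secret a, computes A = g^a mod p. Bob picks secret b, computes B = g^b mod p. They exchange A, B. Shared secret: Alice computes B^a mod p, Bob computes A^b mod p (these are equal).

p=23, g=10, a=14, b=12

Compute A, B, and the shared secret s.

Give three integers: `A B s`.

Answer: 12 13 12

Derivation:
A = 10^14 mod 23  (bits of 14 = 1110)
  bit 0 = 1: r = r^2 * 10 mod 23 = 1^2 * 10 = 1*10 = 10
  bit 1 = 1: r = r^2 * 10 mod 23 = 10^2 * 10 = 8*10 = 11
  bit 2 = 1: r = r^2 * 10 mod 23 = 11^2 * 10 = 6*10 = 14
  bit 3 = 0: r = r^2 mod 23 = 14^2 = 12
  -> A = 12
B = 10^12 mod 23  (bits of 12 = 1100)
  bit 0 = 1: r = r^2 * 10 mod 23 = 1^2 * 10 = 1*10 = 10
  bit 1 = 1: r = r^2 * 10 mod 23 = 10^2 * 10 = 8*10 = 11
  bit 2 = 0: r = r^2 mod 23 = 11^2 = 6
  bit 3 = 0: r = r^2 mod 23 = 6^2 = 13
  -> B = 13
s = B^a = 13^14 mod 23  (bits of 14 = 1110)
  bit 0 = 1: r = r^2 * 13 mod 23 = 1^2 * 13 = 1*13 = 13
  bit 1 = 1: r = r^2 * 13 mod 23 = 13^2 * 13 = 8*13 = 12
  bit 2 = 1: r = r^2 * 13 mod 23 = 12^2 * 13 = 6*13 = 9
  bit 3 = 0: r = r^2 mod 23 = 9^2 = 12
  -> s = B^a = 12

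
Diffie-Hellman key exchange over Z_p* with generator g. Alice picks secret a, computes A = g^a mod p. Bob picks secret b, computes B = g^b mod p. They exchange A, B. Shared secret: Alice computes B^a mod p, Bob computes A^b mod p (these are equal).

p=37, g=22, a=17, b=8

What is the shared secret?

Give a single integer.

Answer: 16

Derivation:
A = 22^17 mod 37  (bits of 17 = 10001)
  bit 0 = 1: r = r^2 * 22 mod 37 = 1^2 * 22 = 1*22 = 22
  bit 1 = 0: r = r^2 mod 37 = 22^2 = 3
  bit 2 = 0: r = r^2 mod 37 = 3^2 = 9
  bit 3 = 0: r = r^2 mod 37 = 9^2 = 7
  bit 4 = 1: r = r^2 * 22 mod 37 = 7^2 * 22 = 12*22 = 5
  -> A = 5
B = 22^8 mod 37  (bits of 8 = 1000)
  bit 0 = 1: r = r^2 * 22 mod 37 = 1^2 * 22 = 1*22 = 22
  bit 1 = 0: r = r^2 mod 37 = 22^2 = 3
  bit 2 = 0: r = r^2 mod 37 = 3^2 = 9
  bit 3 = 0: r = r^2 mod 37 = 9^2 = 7
  -> B = 7
s = B^a = 7^17 mod 37  (bits of 17 = 10001)
  bit 0 = 1: r = r^2 * 7 mod 37 = 1^2 * 7 = 1*7 = 7
  bit 1 = 0: r = r^2 mod 37 = 7^2 = 12
  bit 2 = 0: r = r^2 mod 37 = 12^2 = 33
  bit 3 = 0: r = r^2 mod 37 = 33^2 = 16
  bit 4 = 1: r = r^2 * 7 mod 37 = 16^2 * 7 = 34*7 = 16
  -> s = B^a = 16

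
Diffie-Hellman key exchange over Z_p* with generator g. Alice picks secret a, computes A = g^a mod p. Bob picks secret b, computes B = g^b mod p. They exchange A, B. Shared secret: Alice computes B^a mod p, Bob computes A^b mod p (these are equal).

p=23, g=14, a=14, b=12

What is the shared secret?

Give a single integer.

A = 14^14 mod 23  (bits of 14 = 1110)
  bit 0 = 1: r = r^2 * 14 mod 23 = 1^2 * 14 = 1*14 = 14
  bit 1 = 1: r = r^2 * 14 mod 23 = 14^2 * 14 = 12*14 = 7
  bit 2 = 1: r = r^2 * 14 mod 23 = 7^2 * 14 = 3*14 = 19
  bit 3 = 0: r = r^2 mod 23 = 19^2 = 16
  -> A = 16
B = 14^12 mod 23  (bits of 12 = 1100)
  bit 0 = 1: r = r^2 * 14 mod 23 = 1^2 * 14 = 1*14 = 14
  bit 1 = 1: r = r^2 * 14 mod 23 = 14^2 * 14 = 12*14 = 7
  bit 2 = 0: r = r^2 mod 23 = 7^2 = 3
  bit 3 = 0: r = r^2 mod 23 = 3^2 = 9
  -> B = 9
s = B^a = 9^14 mod 23  (bits of 14 = 1110)
  bit 0 = 1: r = r^2 * 9 mod 23 = 1^2 * 9 = 1*9 = 9
  bit 1 = 1: r = r^2 * 9 mod 23 = 9^2 * 9 = 12*9 = 16
  bit 2 = 1: r = r^2 * 9 mod 23 = 16^2 * 9 = 3*9 = 4
  bit 3 = 0: r = r^2 mod 23 = 4^2 = 16
  -> s = B^a = 16

Answer: 16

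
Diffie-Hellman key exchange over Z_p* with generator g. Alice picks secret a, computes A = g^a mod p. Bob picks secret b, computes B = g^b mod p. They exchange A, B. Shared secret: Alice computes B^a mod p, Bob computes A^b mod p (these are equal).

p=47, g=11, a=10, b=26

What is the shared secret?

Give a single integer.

Answer: 16

Derivation:
A = 11^10 mod 47  (bits of 10 = 1010)
  bit 0 = 1: r = r^2 * 11 mod 47 = 1^2 * 11 = 1*11 = 11
  bit 1 = 0: r = r^2 mod 47 = 11^2 = 27
  bit 2 = 1: r = r^2 * 11 mod 47 = 27^2 * 11 = 24*11 = 29
  bit 3 = 0: r = r^2 mod 47 = 29^2 = 42
  -> A = 42
B = 11^26 mod 47  (bits of 26 = 11010)
  bit 0 = 1: r = r^2 * 11 mod 47 = 1^2 * 11 = 1*11 = 11
  bit 1 = 1: r = r^2 * 11 mod 47 = 11^2 * 11 = 27*11 = 15
  bit 2 = 0: r = r^2 mod 47 = 15^2 = 37
  bit 3 = 1: r = r^2 * 11 mod 47 = 37^2 * 11 = 6*11 = 19
  bit 4 = 0: r = r^2 mod 47 = 19^2 = 32
  -> B = 32
s = B^a = 32^10 mod 47  (bits of 10 = 1010)
  bit 0 = 1: r = r^2 * 32 mod 47 = 1^2 * 32 = 1*32 = 32
  bit 1 = 0: r = r^2 mod 47 = 32^2 = 37
  bit 2 = 1: r = r^2 * 32 mod 47 = 37^2 * 32 = 6*32 = 4
  bit 3 = 0: r = r^2 mod 47 = 4^2 = 16
  -> s = B^a = 16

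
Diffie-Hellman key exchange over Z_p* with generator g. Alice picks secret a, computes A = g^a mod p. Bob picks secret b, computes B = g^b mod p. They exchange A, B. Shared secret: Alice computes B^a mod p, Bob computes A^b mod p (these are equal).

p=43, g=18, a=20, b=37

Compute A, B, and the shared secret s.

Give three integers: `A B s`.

A = 18^20 mod 43  (bits of 20 = 10100)
  bit 0 = 1: r = r^2 * 18 mod 43 = 1^2 * 18 = 1*18 = 18
  bit 1 = 0: r = r^2 mod 43 = 18^2 = 23
  bit 2 = 1: r = r^2 * 18 mod 43 = 23^2 * 18 = 13*18 = 19
  bit 3 = 0: r = r^2 mod 43 = 19^2 = 17
  bit 4 = 0: r = r^2 mod 43 = 17^2 = 31
  -> A = 31
B = 18^37 mod 43  (bits of 37 = 100101)
  bit 0 = 1: r = r^2 * 18 mod 43 = 1^2 * 18 = 1*18 = 18
  bit 1 = 0: r = r^2 mod 43 = 18^2 = 23
  bit 2 = 0: r = r^2 mod 43 = 23^2 = 13
  bit 3 = 1: r = r^2 * 18 mod 43 = 13^2 * 18 = 40*18 = 32
  bit 4 = 0: r = r^2 mod 43 = 32^2 = 35
  bit 5 = 1: r = r^2 * 18 mod 43 = 35^2 * 18 = 21*18 = 34
  -> B = 34
s = B^a = 34^20 mod 43  (bits of 20 = 10100)
  bit 0 = 1: r = r^2 * 34 mod 43 = 1^2 * 34 = 1*34 = 34
  bit 1 = 0: r = r^2 mod 43 = 34^2 = 38
  bit 2 = 1: r = r^2 * 34 mod 43 = 38^2 * 34 = 25*34 = 33
  bit 3 = 0: r = r^2 mod 43 = 33^2 = 14
  bit 4 = 0: r = r^2 mod 43 = 14^2 = 24
  -> s = B^a = 24

Answer: 31 34 24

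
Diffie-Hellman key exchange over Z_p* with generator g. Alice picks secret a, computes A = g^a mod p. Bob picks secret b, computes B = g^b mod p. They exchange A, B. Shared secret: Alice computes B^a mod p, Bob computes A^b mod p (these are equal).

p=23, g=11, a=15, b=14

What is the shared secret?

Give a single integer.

A = 11^15 mod 23  (bits of 15 = 1111)
  bit 0 = 1: r = r^2 * 11 mod 23 = 1^2 * 11 = 1*11 = 11
  bit 1 = 1: r = r^2 * 11 mod 23 = 11^2 * 11 = 6*11 = 20
  bit 2 = 1: r = r^2 * 11 mod 23 = 20^2 * 11 = 9*11 = 7
  bit 3 = 1: r = r^2 * 11 mod 23 = 7^2 * 11 = 3*11 = 10
  -> A = 10
B = 11^14 mod 23  (bits of 14 = 1110)
  bit 0 = 1: r = r^2 * 11 mod 23 = 1^2 * 11 = 1*11 = 11
  bit 1 = 1: r = r^2 * 11 mod 23 = 11^2 * 11 = 6*11 = 20
  bit 2 = 1: r = r^2 * 11 mod 23 = 20^2 * 11 = 9*11 = 7
  bit 3 = 0: r = r^2 mod 23 = 7^2 = 3
  -> B = 3
s = B^a = 3^15 mod 23  (bits of 15 = 1111)
  bit 0 = 1: r = r^2 * 3 mod 23 = 1^2 * 3 = 1*3 = 3
  bit 1 = 1: r = r^2 * 3 mod 23 = 3^2 * 3 = 9*3 = 4
  bit 2 = 1: r = r^2 * 3 mod 23 = 4^2 * 3 = 16*3 = 2
  bit 3 = 1: r = r^2 * 3 mod 23 = 2^2 * 3 = 4*3 = 12
  -> s = B^a = 12

Answer: 12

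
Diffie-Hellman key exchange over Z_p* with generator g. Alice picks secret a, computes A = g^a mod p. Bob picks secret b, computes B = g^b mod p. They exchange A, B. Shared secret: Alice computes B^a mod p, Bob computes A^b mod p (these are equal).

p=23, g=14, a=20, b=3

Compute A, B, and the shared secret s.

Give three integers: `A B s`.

A = 14^20 mod 23  (bits of 20 = 10100)
  bit 0 = 1: r = r^2 * 14 mod 23 = 1^2 * 14 = 1*14 = 14
  bit 1 = 0: r = r^2 mod 23 = 14^2 = 12
  bit 2 = 1: r = r^2 * 14 mod 23 = 12^2 * 14 = 6*14 = 15
  bit 3 = 0: r = r^2 mod 23 = 15^2 = 18
  bit 4 = 0: r = r^2 mod 23 = 18^2 = 2
  -> A = 2
B = 14^3 mod 23  (bits of 3 = 11)
  bit 0 = 1: r = r^2 * 14 mod 23 = 1^2 * 14 = 1*14 = 14
  bit 1 = 1: r = r^2 * 14 mod 23 = 14^2 * 14 = 12*14 = 7
  -> B = 7
s = B^a = 7^20 mod 23  (bits of 20 = 10100)
  bit 0 = 1: r = r^2 * 7 mod 23 = 1^2 * 7 = 1*7 = 7
  bit 1 = 0: r = r^2 mod 23 = 7^2 = 3
  bit 2 = 1: r = r^2 * 7 mod 23 = 3^2 * 7 = 9*7 = 17
  bit 3 = 0: r = r^2 mod 23 = 17^2 = 13
  bit 4 = 0: r = r^2 mod 23 = 13^2 = 8
  -> s = B^a = 8

Answer: 2 7 8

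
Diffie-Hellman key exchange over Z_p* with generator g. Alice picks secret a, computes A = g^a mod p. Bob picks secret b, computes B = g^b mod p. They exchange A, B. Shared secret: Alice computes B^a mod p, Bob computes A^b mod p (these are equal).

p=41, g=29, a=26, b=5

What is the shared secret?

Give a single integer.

Answer: 9

Derivation:
A = 29^26 mod 41  (bits of 26 = 11010)
  bit 0 = 1: r = r^2 * 29 mod 41 = 1^2 * 29 = 1*29 = 29
  bit 1 = 1: r = r^2 * 29 mod 41 = 29^2 * 29 = 21*29 = 35
  bit 2 = 0: r = r^2 mod 41 = 35^2 = 36
  bit 3 = 1: r = r^2 * 29 mod 41 = 36^2 * 29 = 25*29 = 28
  bit 4 = 0: r = r^2 mod 41 = 28^2 = 5
  -> A = 5
B = 29^5 mod 41  (bits of 5 = 101)
  bit 0 = 1: r = r^2 * 29 mod 41 = 1^2 * 29 = 1*29 = 29
  bit 1 = 0: r = r^2 mod 41 = 29^2 = 21
  bit 2 = 1: r = r^2 * 29 mod 41 = 21^2 * 29 = 31*29 = 38
  -> B = 38
s = B^a = 38^26 mod 41  (bits of 26 = 11010)
  bit 0 = 1: r = r^2 * 38 mod 41 = 1^2 * 38 = 1*38 = 38
  bit 1 = 1: r = r^2 * 38 mod 41 = 38^2 * 38 = 9*38 = 14
  bit 2 = 0: r = r^2 mod 41 = 14^2 = 32
  bit 3 = 1: r = r^2 * 38 mod 41 = 32^2 * 38 = 40*38 = 3
  bit 4 = 0: r = r^2 mod 41 = 3^2 = 9
  -> s = B^a = 9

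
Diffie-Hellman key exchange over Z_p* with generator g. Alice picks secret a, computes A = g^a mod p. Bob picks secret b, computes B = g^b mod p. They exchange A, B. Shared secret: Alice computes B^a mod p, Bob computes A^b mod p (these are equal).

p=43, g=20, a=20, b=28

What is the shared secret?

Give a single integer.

Answer: 36

Derivation:
A = 20^20 mod 43  (bits of 20 = 10100)
  bit 0 = 1: r = r^2 * 20 mod 43 = 1^2 * 20 = 1*20 = 20
  bit 1 = 0: r = r^2 mod 43 = 20^2 = 13
  bit 2 = 1: r = r^2 * 20 mod 43 = 13^2 * 20 = 40*20 = 26
  bit 3 = 0: r = r^2 mod 43 = 26^2 = 31
  bit 4 = 0: r = r^2 mod 43 = 31^2 = 15
  -> A = 15
B = 20^28 mod 43  (bits of 28 = 11100)
  bit 0 = 1: r = r^2 * 20 mod 43 = 1^2 * 20 = 1*20 = 20
  bit 1 = 1: r = r^2 * 20 mod 43 = 20^2 * 20 = 13*20 = 2
  bit 2 = 1: r = r^2 * 20 mod 43 = 2^2 * 20 = 4*20 = 37
  bit 3 = 0: r = r^2 mod 43 = 37^2 = 36
  bit 4 = 0: r = r^2 mod 43 = 36^2 = 6
  -> B = 6
s = B^a = 6^20 mod 43  (bits of 20 = 10100)
  bit 0 = 1: r = r^2 * 6 mod 43 = 1^2 * 6 = 1*6 = 6
  bit 1 = 0: r = r^2 mod 43 = 6^2 = 36
  bit 2 = 1: r = r^2 * 6 mod 43 = 36^2 * 6 = 6*6 = 36
  bit 3 = 0: r = r^2 mod 43 = 36^2 = 6
  bit 4 = 0: r = r^2 mod 43 = 6^2 = 36
  -> s = B^a = 36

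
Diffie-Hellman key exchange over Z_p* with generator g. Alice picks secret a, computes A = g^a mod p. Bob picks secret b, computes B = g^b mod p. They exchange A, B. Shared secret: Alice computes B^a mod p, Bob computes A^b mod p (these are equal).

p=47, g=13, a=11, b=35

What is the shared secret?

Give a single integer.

A = 13^11 mod 47  (bits of 11 = 1011)
  bit 0 = 1: r = r^2 * 13 mod 47 = 1^2 * 13 = 1*13 = 13
  bit 1 = 0: r = r^2 mod 47 = 13^2 = 28
  bit 2 = 1: r = r^2 * 13 mod 47 = 28^2 * 13 = 32*13 = 40
  bit 3 = 1: r = r^2 * 13 mod 47 = 40^2 * 13 = 2*13 = 26
  -> A = 26
B = 13^35 mod 47  (bits of 35 = 100011)
  bit 0 = 1: r = r^2 * 13 mod 47 = 1^2 * 13 = 1*13 = 13
  bit 1 = 0: r = r^2 mod 47 = 13^2 = 28
  bit 2 = 0: r = r^2 mod 47 = 28^2 = 32
  bit 3 = 0: r = r^2 mod 47 = 32^2 = 37
  bit 4 = 1: r = r^2 * 13 mod 47 = 37^2 * 13 = 6*13 = 31
  bit 5 = 1: r = r^2 * 13 mod 47 = 31^2 * 13 = 21*13 = 38
  -> B = 38
s = B^a = 38^11 mod 47  (bits of 11 = 1011)
  bit 0 = 1: r = r^2 * 38 mod 47 = 1^2 * 38 = 1*38 = 38
  bit 1 = 0: r = r^2 mod 47 = 38^2 = 34
  bit 2 = 1: r = r^2 * 38 mod 47 = 34^2 * 38 = 28*38 = 30
  bit 3 = 1: r = r^2 * 38 mod 47 = 30^2 * 38 = 7*38 = 31
  -> s = B^a = 31

Answer: 31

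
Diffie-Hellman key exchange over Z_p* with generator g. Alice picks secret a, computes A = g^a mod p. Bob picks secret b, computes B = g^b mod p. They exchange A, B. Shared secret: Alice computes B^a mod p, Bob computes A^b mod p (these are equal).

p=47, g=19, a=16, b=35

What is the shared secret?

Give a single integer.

A = 19^16 mod 47  (bits of 16 = 10000)
  bit 0 = 1: r = r^2 * 19 mod 47 = 1^2 * 19 = 1*19 = 19
  bit 1 = 0: r = r^2 mod 47 = 19^2 = 32
  bit 2 = 0: r = r^2 mod 47 = 32^2 = 37
  bit 3 = 0: r = r^2 mod 47 = 37^2 = 6
  bit 4 = 0: r = r^2 mod 47 = 6^2 = 36
  -> A = 36
B = 19^35 mod 47  (bits of 35 = 100011)
  bit 0 = 1: r = r^2 * 19 mod 47 = 1^2 * 19 = 1*19 = 19
  bit 1 = 0: r = r^2 mod 47 = 19^2 = 32
  bit 2 = 0: r = r^2 mod 47 = 32^2 = 37
  bit 3 = 0: r = r^2 mod 47 = 37^2 = 6
  bit 4 = 1: r = r^2 * 19 mod 47 = 6^2 * 19 = 36*19 = 26
  bit 5 = 1: r = r^2 * 19 mod 47 = 26^2 * 19 = 18*19 = 13
  -> B = 13
s = B^a = 13^16 mod 47  (bits of 16 = 10000)
  bit 0 = 1: r = r^2 * 13 mod 47 = 1^2 * 13 = 1*13 = 13
  bit 1 = 0: r = r^2 mod 47 = 13^2 = 28
  bit 2 = 0: r = r^2 mod 47 = 28^2 = 32
  bit 3 = 0: r = r^2 mod 47 = 32^2 = 37
  bit 4 = 0: r = r^2 mod 47 = 37^2 = 6
  -> s = B^a = 6

Answer: 6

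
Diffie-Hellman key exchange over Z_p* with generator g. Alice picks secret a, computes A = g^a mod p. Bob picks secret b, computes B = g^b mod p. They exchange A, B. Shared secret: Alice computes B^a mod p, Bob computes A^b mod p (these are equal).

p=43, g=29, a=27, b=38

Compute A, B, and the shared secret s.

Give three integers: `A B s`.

A = 29^27 mod 43  (bits of 27 = 11011)
  bit 0 = 1: r = r^2 * 29 mod 43 = 1^2 * 29 = 1*29 = 29
  bit 1 = 1: r = r^2 * 29 mod 43 = 29^2 * 29 = 24*29 = 8
  bit 2 = 0: r = r^2 mod 43 = 8^2 = 21
  bit 3 = 1: r = r^2 * 29 mod 43 = 21^2 * 29 = 11*29 = 18
  bit 4 = 1: r = r^2 * 29 mod 43 = 18^2 * 29 = 23*29 = 22
  -> A = 22
B = 29^38 mod 43  (bits of 38 = 100110)
  bit 0 = 1: r = r^2 * 29 mod 43 = 1^2 * 29 = 1*29 = 29
  bit 1 = 0: r = r^2 mod 43 = 29^2 = 24
  bit 2 = 0: r = r^2 mod 43 = 24^2 = 17
  bit 3 = 1: r = r^2 * 29 mod 43 = 17^2 * 29 = 31*29 = 39
  bit 4 = 1: r = r^2 * 29 mod 43 = 39^2 * 29 = 16*29 = 34
  bit 5 = 0: r = r^2 mod 43 = 34^2 = 38
  -> B = 38
s = B^a = 38^27 mod 43  (bits of 27 = 11011)
  bit 0 = 1: r = r^2 * 38 mod 43 = 1^2 * 38 = 1*38 = 38
  bit 1 = 1: r = r^2 * 38 mod 43 = 38^2 * 38 = 25*38 = 4
  bit 2 = 0: r = r^2 mod 43 = 4^2 = 16
  bit 3 = 1: r = r^2 * 38 mod 43 = 16^2 * 38 = 41*38 = 10
  bit 4 = 1: r = r^2 * 38 mod 43 = 10^2 * 38 = 14*38 = 16
  -> s = B^a = 16

Answer: 22 38 16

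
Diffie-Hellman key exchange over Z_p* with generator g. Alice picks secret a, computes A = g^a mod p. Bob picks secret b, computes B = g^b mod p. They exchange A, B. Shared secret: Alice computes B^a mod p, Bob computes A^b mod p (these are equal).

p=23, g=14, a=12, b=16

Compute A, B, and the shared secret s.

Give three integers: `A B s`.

A = 14^12 mod 23  (bits of 12 = 1100)
  bit 0 = 1: r = r^2 * 14 mod 23 = 1^2 * 14 = 1*14 = 14
  bit 1 = 1: r = r^2 * 14 mod 23 = 14^2 * 14 = 12*14 = 7
  bit 2 = 0: r = r^2 mod 23 = 7^2 = 3
  bit 3 = 0: r = r^2 mod 23 = 3^2 = 9
  -> A = 9
B = 14^16 mod 23  (bits of 16 = 10000)
  bit 0 = 1: r = r^2 * 14 mod 23 = 1^2 * 14 = 1*14 = 14
  bit 1 = 0: r = r^2 mod 23 = 14^2 = 12
  bit 2 = 0: r = r^2 mod 23 = 12^2 = 6
  bit 3 = 0: r = r^2 mod 23 = 6^2 = 13
  bit 4 = 0: r = r^2 mod 23 = 13^2 = 8
  -> B = 8
s = B^a = 8^12 mod 23  (bits of 12 = 1100)
  bit 0 = 1: r = r^2 * 8 mod 23 = 1^2 * 8 = 1*8 = 8
  bit 1 = 1: r = r^2 * 8 mod 23 = 8^2 * 8 = 18*8 = 6
  bit 2 = 0: r = r^2 mod 23 = 6^2 = 13
  bit 3 = 0: r = r^2 mod 23 = 13^2 = 8
  -> s = B^a = 8

Answer: 9 8 8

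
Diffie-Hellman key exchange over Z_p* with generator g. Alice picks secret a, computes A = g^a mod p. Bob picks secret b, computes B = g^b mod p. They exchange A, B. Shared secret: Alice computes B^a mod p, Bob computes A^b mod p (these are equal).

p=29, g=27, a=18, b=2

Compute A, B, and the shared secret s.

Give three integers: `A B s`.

A = 27^18 mod 29  (bits of 18 = 10010)
  bit 0 = 1: r = r^2 * 27 mod 29 = 1^2 * 27 = 1*27 = 27
  bit 1 = 0: r = r^2 mod 29 = 27^2 = 4
  bit 2 = 0: r = r^2 mod 29 = 4^2 = 16
  bit 3 = 1: r = r^2 * 27 mod 29 = 16^2 * 27 = 24*27 = 10
  bit 4 = 0: r = r^2 mod 29 = 10^2 = 13
  -> A = 13
B = 27^2 mod 29  (bits of 2 = 10)
  bit 0 = 1: r = r^2 * 27 mod 29 = 1^2 * 27 = 1*27 = 27
  bit 1 = 0: r = r^2 mod 29 = 27^2 = 4
  -> B = 4
s = B^a = 4^18 mod 29  (bits of 18 = 10010)
  bit 0 = 1: r = r^2 * 4 mod 29 = 1^2 * 4 = 1*4 = 4
  bit 1 = 0: r = r^2 mod 29 = 4^2 = 16
  bit 2 = 0: r = r^2 mod 29 = 16^2 = 24
  bit 3 = 1: r = r^2 * 4 mod 29 = 24^2 * 4 = 25*4 = 13
  bit 4 = 0: r = r^2 mod 29 = 13^2 = 24
  -> s = B^a = 24

Answer: 13 4 24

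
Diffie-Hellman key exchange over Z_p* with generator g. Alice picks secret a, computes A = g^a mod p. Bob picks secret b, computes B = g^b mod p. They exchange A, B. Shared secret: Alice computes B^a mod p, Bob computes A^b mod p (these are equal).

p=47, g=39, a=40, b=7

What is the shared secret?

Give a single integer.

Answer: 7

Derivation:
A = 39^40 mod 47  (bits of 40 = 101000)
  bit 0 = 1: r = r^2 * 39 mod 47 = 1^2 * 39 = 1*39 = 39
  bit 1 = 0: r = r^2 mod 47 = 39^2 = 17
  bit 2 = 1: r = r^2 * 39 mod 47 = 17^2 * 39 = 7*39 = 38
  bit 3 = 0: r = r^2 mod 47 = 38^2 = 34
  bit 4 = 0: r = r^2 mod 47 = 34^2 = 28
  bit 5 = 0: r = r^2 mod 47 = 28^2 = 32
  -> A = 32
B = 39^7 mod 47  (bits of 7 = 111)
  bit 0 = 1: r = r^2 * 39 mod 47 = 1^2 * 39 = 1*39 = 39
  bit 1 = 1: r = r^2 * 39 mod 47 = 39^2 * 39 = 17*39 = 5
  bit 2 = 1: r = r^2 * 39 mod 47 = 5^2 * 39 = 25*39 = 35
  -> B = 35
s = B^a = 35^40 mod 47  (bits of 40 = 101000)
  bit 0 = 1: r = r^2 * 35 mod 47 = 1^2 * 35 = 1*35 = 35
  bit 1 = 0: r = r^2 mod 47 = 35^2 = 3
  bit 2 = 1: r = r^2 * 35 mod 47 = 3^2 * 35 = 9*35 = 33
  bit 3 = 0: r = r^2 mod 47 = 33^2 = 8
  bit 4 = 0: r = r^2 mod 47 = 8^2 = 17
  bit 5 = 0: r = r^2 mod 47 = 17^2 = 7
  -> s = B^a = 7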